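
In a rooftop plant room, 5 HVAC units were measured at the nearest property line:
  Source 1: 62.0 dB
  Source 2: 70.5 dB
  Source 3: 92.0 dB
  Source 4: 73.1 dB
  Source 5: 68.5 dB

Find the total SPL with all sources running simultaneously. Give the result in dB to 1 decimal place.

Sum in the linear (power) domain: Σ 10^(Lᵢ/10) = 10^(62.0/10) + 10^(70.5/10) + 10^(92.0/10) + 10^(73.1/10) + 10^(68.5/10) = 1.625e+09.
Combined level = 10 log₁₀(1.625e+09) = 92.1 dB.

92.1 dB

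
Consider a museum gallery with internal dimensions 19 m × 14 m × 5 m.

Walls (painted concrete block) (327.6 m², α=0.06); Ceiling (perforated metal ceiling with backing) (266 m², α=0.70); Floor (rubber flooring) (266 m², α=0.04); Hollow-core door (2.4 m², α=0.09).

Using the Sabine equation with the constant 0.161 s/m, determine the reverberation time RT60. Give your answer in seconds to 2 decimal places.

A = Σ Sᵢαᵢ = 327.6*0.06 + 266*0.70 + 266*0.04 + 2.4*0.09 = 216.712 sabins.
Room volume: 1330 m³.
T = 0.161 V/A = 0.161·1330/216.712 = 0.99 s.

0.99 s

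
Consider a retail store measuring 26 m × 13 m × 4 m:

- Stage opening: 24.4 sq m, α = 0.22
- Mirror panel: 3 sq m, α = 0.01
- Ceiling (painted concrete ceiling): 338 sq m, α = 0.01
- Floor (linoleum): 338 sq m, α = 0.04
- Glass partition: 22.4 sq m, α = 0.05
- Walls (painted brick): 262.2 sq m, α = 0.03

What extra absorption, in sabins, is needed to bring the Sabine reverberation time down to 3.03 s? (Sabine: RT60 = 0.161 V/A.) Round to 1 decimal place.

A₁ = Σ Sᵢαᵢ = 24.4×0.22 + 3×0.01 + 338×0.01 + 338×0.04 + 22.4×0.05 + 262.2×0.03 = 31.284 sabins.
V = 1352 m³. Required absorption A₂ = 0.161 × 1352 / 3.03 = 71.839 sabins.
Shortfall: 71.839 − 31.284 = 40.6 sabins.

40.6 sabins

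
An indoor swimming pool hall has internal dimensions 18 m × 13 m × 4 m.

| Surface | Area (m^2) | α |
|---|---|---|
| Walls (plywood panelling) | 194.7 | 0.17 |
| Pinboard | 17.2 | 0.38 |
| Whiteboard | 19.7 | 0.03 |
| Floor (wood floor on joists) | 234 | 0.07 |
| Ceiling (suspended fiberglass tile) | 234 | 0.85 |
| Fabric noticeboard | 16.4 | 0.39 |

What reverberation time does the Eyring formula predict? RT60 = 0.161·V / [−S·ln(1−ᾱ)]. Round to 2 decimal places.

Total surface area S = 194.7 + 17.2 + 19.7 + 234 + 234 + 16.4 = 716.0 m^2.
Absorption A = 194.7×0.17 + 17.2×0.38 + 19.7×0.03 + 234×0.07 + 234×0.85 + 16.4×0.39 = 261.902 sabins.
ᾱ = 261.902 / 716.0 = 0.3658.
Eyring denominator: −S ln(1−ᾱ) = 326.060.
V = 18 × 13 × 4 = 936 m³.
RT60 = 0.161 × 936 / 326.060 = 0.46 s.

0.46 s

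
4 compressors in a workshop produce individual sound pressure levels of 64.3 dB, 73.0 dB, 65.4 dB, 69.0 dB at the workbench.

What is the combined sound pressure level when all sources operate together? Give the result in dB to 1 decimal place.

Converting to relative power and adding: 10^(64.3/10) + 10^(73.0/10) + 10^(65.4/10) + 10^(69.0/10) = 3.405e+07.
L_total = 10·log₁₀(3.405e+07) = 75.3 dB.

75.3 dB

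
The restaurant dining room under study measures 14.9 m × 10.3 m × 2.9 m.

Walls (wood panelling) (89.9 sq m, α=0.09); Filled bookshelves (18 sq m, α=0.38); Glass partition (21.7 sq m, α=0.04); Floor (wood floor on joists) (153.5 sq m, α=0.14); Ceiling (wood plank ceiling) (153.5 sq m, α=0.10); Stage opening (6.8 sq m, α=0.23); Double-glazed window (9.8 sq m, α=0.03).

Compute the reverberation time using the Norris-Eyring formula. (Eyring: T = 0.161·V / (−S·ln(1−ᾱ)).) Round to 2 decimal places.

Total surface area S = 89.9 + 18 + 21.7 + 153.5 + 153.5 + 6.8 + 9.8 = 453.2 sq m.
Σ(Sᵢαᵢ) = 89.9·0.09 + 18·0.38 + 21.7·0.04 + 153.5·0.14 + 153.5·0.10 + 6.8·0.23 + 9.8·0.03 = 54.497.
Mean coefficient ᾱ = A/S = 0.1202.
Eyring denominator: −S ln(1−ᾱ) = 58.037.
V = 14.9 × 10.3 × 2.9 = 445.063 m³.
RT60 = 0.161 × 445.063 / 58.037 = 1.23 s.

1.23 sec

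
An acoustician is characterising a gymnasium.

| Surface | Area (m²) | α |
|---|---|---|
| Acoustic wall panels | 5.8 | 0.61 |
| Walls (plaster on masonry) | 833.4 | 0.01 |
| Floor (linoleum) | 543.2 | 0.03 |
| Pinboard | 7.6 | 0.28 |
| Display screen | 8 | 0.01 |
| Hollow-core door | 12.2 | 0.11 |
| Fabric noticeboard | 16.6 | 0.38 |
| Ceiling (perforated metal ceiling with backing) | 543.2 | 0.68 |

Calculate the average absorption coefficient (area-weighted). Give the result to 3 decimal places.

0.207

S = Σ Sᵢ = 5.8 + 833.4 + 543.2 + 7.6 + 8 + 12.2 + 16.6 + 543.2 = 1970.0 m².
Weighted sum Σ Sα = 407.402.
ᾱ = A/S = 0.207.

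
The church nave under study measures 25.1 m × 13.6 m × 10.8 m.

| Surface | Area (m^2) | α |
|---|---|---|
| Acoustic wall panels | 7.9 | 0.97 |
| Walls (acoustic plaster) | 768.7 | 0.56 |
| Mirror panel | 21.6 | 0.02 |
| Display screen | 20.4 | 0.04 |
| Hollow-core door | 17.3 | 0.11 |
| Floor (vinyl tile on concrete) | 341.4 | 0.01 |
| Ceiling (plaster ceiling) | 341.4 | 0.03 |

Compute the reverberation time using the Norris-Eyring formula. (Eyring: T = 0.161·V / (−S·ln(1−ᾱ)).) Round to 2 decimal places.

S = Σ Sᵢ = 1518.7 m^2.
Σ(Sᵢαᵢ) = 7.9×0.97 + 768.7×0.56 + 21.6×0.02 + 20.4×0.04 + 17.3×0.11 + 341.4×0.01 + 341.4×0.03 = 454.942.
ᾱ = 454.942 / 1518.7 = 0.2996.
−S·ln(1−ᾱ) = −1518.7 × ln(1 − 0.2996) = 540.815.
V = 25.1 × 13.6 × 10.8 = 3686.688 m³.
T = 0.161·V/[−S·ln(1−ᾱ)] = 0.161·3686.688/540.815 = 1.10 s.

1.10 s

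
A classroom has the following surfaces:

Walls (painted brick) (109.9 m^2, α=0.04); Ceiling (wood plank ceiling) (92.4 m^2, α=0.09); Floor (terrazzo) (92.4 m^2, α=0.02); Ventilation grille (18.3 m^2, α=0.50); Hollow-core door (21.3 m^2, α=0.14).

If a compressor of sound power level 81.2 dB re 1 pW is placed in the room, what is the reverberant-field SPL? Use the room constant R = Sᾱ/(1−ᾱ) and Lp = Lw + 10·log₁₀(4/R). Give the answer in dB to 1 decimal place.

72.6 dB

Σ(Sᵢαᵢ) = 109.9·0.04 + 92.4·0.09 + 92.4·0.02 + 18.3·0.50 + 21.3·0.14 = 26.692; total area S = 334.3 m^2.
ᾱ = 26.692/334.3 = 0.0798; R = Sᾱ/(1−ᾱ) = 26.692/(1−0.0798) = 29.007 m^2.
Lp = Lw + 10 log₁₀(4/R) = 81.2 -8.60 = 72.6 dB.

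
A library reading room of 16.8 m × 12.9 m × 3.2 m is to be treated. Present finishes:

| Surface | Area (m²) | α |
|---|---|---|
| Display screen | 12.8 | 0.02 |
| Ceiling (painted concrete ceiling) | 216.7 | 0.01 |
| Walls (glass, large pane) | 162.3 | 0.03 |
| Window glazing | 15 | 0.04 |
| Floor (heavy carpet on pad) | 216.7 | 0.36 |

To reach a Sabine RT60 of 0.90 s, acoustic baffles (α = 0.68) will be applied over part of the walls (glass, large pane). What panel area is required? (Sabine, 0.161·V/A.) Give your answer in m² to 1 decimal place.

Total absorption A₁ = 12.8·0.02 + 216.7·0.01 + 162.3·0.03 + 15·0.04 + 216.7·0.36
  = 0.256 + 2.167 + 4.869 + 0.600 + 78.012 = 85.904 m² sabins.
V = 693.504 m³. Target absorption A₂ = 0.161 × 693.504 / 0.90 = 124.060 sabins.
Absorption to add: 124.060 − 85.904 = 38.156 sabins.
Net gain per m²: Δα = 0.68 − 0.03 = 0.65.
Area = ΔA/Δα = 38.156/0.65 = 58.7 m².

58.7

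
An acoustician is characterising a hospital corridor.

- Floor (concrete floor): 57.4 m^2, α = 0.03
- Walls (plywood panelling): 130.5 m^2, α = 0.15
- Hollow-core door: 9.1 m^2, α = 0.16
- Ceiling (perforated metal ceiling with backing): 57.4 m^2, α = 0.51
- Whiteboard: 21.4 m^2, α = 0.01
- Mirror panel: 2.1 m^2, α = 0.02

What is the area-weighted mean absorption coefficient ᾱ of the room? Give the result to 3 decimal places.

0.188

S = Σ Sᵢ = 57.4 + 130.5 + 9.1 + 57.4 + 21.4 + 2.1 = 277.9 m^2.
A = 57.4·0.03 + 130.5·0.15 + 9.1·0.16 + 57.4·0.51 + 21.4·0.01 + 2.1·0.02 = 52.283 sabins.
ᾱ = A/S = 0.188.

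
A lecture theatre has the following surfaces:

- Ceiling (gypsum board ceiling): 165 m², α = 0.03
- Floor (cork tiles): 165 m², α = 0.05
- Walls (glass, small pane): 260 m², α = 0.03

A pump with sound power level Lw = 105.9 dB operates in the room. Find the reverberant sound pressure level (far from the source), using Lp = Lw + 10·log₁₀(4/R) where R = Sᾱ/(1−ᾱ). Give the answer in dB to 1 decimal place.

98.5 dB

A = 21.000 sabins; S = 590.0 m².
ᾱ = 21.000/590.0 = 0.0356; R = Sᾱ/(1−ᾱ) = 21.000/(1−0.0356) = 21.775 m².
Lp = Lw + 10 log₁₀(4/R) = 105.9 -7.36 = 98.5 dB.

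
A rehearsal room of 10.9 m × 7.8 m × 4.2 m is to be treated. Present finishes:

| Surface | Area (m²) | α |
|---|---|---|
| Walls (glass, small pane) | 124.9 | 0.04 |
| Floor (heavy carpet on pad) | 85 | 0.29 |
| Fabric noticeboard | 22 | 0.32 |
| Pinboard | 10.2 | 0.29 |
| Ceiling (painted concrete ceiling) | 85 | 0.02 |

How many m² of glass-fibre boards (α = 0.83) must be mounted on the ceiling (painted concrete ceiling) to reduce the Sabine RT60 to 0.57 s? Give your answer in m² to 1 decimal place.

73.5

Equivalent absorption area: A₁ = 124.9*0.04 + 85*0.29 + 22*0.32 + 10.2*0.29 + 85*0.02 = 41.344 m².
V = 357.084 m³. Target absorption A₂ = 0.161 × 357.084 / 0.57 = 100.861 sabins.
ΔA needed = 100.861 − 41.344 = 59.517 sabins.
Each m² of panel replacing the ceiling (painted concrete ceiling) adds (0.83 − 0.02) = 0.81 sabins.
Panel area = 59.517 / 0.81 = 73.5 m².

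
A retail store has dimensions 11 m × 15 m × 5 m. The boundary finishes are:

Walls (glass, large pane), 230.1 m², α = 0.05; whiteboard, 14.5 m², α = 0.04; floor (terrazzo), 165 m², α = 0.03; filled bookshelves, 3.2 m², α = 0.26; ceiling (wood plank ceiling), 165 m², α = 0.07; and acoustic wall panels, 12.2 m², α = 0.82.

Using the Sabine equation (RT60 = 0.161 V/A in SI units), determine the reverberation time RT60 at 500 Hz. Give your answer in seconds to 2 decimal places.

3.37 s

A = Σ Sᵢαᵢ = 230.1·0.05 + 14.5·0.04 + 165·0.03 + 3.2·0.26 + 165·0.07 + 12.2·0.82 = 39.421 sabins.
Volume V = 11 × 15 × 5 = 825 m³.
RT60 = 0.161 · V / A = 0.161 × 825 / 39.421 = 3.37 s.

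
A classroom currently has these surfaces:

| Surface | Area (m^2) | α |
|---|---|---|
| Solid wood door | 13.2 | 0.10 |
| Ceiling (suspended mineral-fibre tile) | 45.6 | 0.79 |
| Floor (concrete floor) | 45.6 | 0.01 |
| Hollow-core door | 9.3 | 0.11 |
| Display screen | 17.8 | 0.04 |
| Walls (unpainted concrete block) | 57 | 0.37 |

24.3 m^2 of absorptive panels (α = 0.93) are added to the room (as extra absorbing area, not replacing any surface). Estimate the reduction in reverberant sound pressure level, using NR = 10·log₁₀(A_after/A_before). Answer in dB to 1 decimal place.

Equivalent absorption area: A_before = 13.2·0.10 + 45.6·0.79 + 45.6·0.01 + 9.3·0.11 + 17.8·0.04 + 57·0.37 = 60.625 m^2.
Added absorption = 24.3 × 0.93 = 22.599 sabins.
A_after = 60.625 + 22.599 = 83.224 sabins.
NR = 10·log₁₀(83.224/60.625) = 1.4 dB.

1.4 dB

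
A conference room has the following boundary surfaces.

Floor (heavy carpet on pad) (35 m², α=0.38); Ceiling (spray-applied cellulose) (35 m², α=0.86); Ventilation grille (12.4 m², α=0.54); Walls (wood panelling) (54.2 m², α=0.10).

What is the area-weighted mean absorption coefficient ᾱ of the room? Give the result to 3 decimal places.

Total surface area S = 136.6 m².
Weighted sum Σ Sα = 55.516.
ᾱ = A/S = 0.406.

0.406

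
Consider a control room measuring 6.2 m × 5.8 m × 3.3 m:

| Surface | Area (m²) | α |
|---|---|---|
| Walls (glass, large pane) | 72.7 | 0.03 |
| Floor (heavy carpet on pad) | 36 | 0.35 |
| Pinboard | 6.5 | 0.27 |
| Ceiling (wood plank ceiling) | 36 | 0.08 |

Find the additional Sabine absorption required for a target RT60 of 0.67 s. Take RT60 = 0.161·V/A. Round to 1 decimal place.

Summing Sᵢαᵢ: 2.181 + 12.600 + 1.755 + 2.880 → A₁ = 19.416 sabins.
Target A₂ = 0.161·118.668/0.67 = 28.516 sabins (V = 118.668 m³).
Additional absorption ΔA = 28.516 − 19.416 = 9.1 sabins.

9.1 sabins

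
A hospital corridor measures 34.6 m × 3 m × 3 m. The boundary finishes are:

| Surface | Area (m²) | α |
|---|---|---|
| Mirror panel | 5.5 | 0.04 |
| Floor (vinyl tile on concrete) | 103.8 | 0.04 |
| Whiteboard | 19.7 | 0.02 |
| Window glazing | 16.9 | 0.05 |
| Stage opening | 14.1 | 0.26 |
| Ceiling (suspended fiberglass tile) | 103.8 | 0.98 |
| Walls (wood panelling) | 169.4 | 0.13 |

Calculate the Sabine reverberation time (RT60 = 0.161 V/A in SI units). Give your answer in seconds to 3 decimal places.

Summing Sᵢαᵢ: 0.220 + 4.152 + 0.394 + 0.845 + 3.666 + 101.724 + 22.022 → A = 133.023 sabins.
V = 34.6·3·3 = 311.4 m³.
RT60 = 0.161 · V / A = 0.161 × 311.4 / 133.023 = 0.377 s.

0.377 sec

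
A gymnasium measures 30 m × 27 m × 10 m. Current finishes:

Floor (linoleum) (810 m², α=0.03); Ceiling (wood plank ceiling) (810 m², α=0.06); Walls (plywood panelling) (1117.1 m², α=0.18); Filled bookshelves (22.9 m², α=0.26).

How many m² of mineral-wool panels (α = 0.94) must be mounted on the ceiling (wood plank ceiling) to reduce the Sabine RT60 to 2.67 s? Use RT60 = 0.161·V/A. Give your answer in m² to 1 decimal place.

236.9

Equivalent absorption area: A₁ = 810·0.03 + 810·0.06 + 1117.1·0.18 + 22.9·0.26 = 279.932 m².
Required A₂ = 0.161·8100/2.67 = 488.427 sabins.
ΔA needed = 488.427 − 279.932 = 208.495 sabins.
Net gain per m²: Δα = 0.94 − 0.06 = 0.88.
Area = ΔA/Δα = 208.495/0.88 = 236.9 m².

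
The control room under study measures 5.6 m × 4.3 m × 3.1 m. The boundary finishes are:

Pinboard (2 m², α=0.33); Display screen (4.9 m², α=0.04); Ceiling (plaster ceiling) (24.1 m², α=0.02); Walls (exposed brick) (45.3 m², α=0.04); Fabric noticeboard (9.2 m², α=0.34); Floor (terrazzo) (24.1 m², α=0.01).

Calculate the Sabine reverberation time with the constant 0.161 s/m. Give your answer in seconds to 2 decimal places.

1.84 s

Total absorption A = 2×0.33 + 4.9×0.04 + 24.1×0.02 + 45.3×0.04 + 9.2×0.34 + 24.1×0.01
  = 0.660 + 0.196 + 0.482 + 1.812 + 3.128 + 0.241 = 6.519 m² sabins.
Room volume: 74.648 m³.
RT60 = 0.161 · V / A = 0.161 × 74.648 / 6.519 = 1.84 s.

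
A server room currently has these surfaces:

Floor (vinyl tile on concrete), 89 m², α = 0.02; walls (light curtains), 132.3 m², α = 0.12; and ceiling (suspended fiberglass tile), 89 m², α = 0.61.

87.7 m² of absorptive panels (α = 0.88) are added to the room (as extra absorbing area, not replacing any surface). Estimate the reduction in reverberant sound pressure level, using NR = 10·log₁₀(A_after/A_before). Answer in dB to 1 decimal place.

3.2 dB

Equivalent absorption area: A_before = 89·0.02 + 132.3·0.12 + 89·0.61 = 71.946 m².
Treatment contributes 87.7·0.88 = 77.176 sabins.
A_after = 71.946 + 77.176 = 149.122 sabins.
NR = 10·log₁₀(149.122/71.946) = 3.2 dB.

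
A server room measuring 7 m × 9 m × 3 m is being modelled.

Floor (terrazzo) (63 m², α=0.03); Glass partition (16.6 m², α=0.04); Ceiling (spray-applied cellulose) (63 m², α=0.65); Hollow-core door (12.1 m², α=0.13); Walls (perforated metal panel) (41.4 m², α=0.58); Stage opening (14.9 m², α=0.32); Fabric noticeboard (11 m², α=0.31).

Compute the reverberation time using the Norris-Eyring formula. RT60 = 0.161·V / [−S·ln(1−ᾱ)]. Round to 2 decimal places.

0.32 s

S = Σ Sᵢ = 222.0 m².
Σ(Sᵢαᵢ) = 63·0.03 + 16.6·0.04 + 63·0.65 + 12.1·0.13 + 41.4·0.58 + 14.9·0.32 + 11·0.31 = 77.267.
ᾱ = 77.267 / 222.0 = 0.3480.
−S·ln(1−ᾱ) = −222.0 × ln(1 − 0.3480) = 94.952.
V = 7 × 9 × 3 = 189 m³.
T = 0.161·V/[−S·ln(1−ᾱ)] = 0.161·189/94.952 = 0.32 s.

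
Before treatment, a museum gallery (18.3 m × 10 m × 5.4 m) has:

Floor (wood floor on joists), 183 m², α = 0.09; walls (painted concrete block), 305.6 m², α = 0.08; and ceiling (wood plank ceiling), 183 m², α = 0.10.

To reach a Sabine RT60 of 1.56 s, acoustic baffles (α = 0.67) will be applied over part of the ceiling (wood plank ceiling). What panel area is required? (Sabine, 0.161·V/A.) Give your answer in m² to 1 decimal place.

75.0

Summing Sᵢαᵢ: 16.470 + 24.448 + 18.300 → A₁ = 59.218 sabins.
V = 988.2 m³. Target absorption A₂ = 0.161 × 988.2 / 1.56 = 101.987 sabins.
ΔA needed = 101.987 − 59.218 = 42.769 sabins.
Each m² of panel replacing the ceiling (wood plank ceiling) adds (0.67 − 0.10) = 0.57 sabins.
Area = ΔA/Δα = 42.769/0.57 = 75.0 m².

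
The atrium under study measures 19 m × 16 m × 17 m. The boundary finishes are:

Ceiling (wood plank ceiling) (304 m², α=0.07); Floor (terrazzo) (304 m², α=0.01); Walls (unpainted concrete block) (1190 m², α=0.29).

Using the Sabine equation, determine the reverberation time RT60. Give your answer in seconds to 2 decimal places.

2.25 s

Summing Sᵢαᵢ: 21.280 + 3.040 + 345.100 → A = 369.420 sabins.
Volume V = 19 × 16 × 17 = 5168 m³.
T = 0.161 V/A = 0.161·5168/369.420 = 2.25 s.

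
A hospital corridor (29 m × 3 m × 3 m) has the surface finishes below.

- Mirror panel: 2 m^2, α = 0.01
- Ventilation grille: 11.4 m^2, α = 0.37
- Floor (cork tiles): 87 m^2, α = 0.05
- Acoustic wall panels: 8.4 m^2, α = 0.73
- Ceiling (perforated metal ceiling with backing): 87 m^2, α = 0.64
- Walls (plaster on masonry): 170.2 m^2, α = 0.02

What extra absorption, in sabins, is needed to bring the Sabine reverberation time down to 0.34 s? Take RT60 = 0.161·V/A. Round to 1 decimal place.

49.8 sabins

Summing Sᵢαᵢ: 0.020 + 4.218 + 4.350 + 6.132 + 55.680 + 3.404 → A₁ = 73.804 sabins.
For T = 0.34 s, need A₂ = 0.161·V/T = 0.161·261/0.34 = 123.591 sabins.
Additional absorption ΔA = 123.591 − 73.804 = 49.8 sabins.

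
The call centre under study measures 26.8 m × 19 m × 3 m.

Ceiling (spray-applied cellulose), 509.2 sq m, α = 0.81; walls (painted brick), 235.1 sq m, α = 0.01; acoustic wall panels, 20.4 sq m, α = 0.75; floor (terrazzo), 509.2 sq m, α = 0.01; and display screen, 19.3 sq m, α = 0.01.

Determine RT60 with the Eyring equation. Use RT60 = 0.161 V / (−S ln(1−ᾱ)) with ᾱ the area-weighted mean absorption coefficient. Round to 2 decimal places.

0.46 s

S = Σ Sᵢ = 1293.2 sq m.
Σ(Sᵢαᵢ) = 509.2×0.81 + 235.1×0.01 + 20.4×0.75 + 509.2×0.01 + 19.3×0.01 = 435.388.
ᾱ = 435.388 / 1293.2 = 0.3367.
−S·ln(1−ᾱ) = −1293.2 × ln(1 − 0.3367) = 530.895.
V = 26.8 × 19 × 3 = 1527.6 m³.
T = 0.161·V/[−S·ln(1−ᾱ)] = 0.161·1527.6/530.895 = 0.46 s.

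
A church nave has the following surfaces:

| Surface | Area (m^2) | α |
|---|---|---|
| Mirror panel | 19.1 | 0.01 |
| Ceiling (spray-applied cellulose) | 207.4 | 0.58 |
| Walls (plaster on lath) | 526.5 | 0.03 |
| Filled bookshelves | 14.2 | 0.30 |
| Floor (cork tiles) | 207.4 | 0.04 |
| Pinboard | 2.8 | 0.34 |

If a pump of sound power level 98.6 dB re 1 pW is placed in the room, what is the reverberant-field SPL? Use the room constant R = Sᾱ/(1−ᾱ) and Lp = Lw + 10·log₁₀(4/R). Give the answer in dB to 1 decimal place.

A = 149.786 sabins; S = 977.4 m^2.
ᾱ = 149.786/977.4 = 0.1532; R = Sᾱ/(1−ᾱ) = 149.786/(1−0.1532) = 176.885 m^2.
Lp = 98.6 + 10·log₁₀(4/176.885) = 98.6 + (-16.46) = 82.1 dB.

82.1 dB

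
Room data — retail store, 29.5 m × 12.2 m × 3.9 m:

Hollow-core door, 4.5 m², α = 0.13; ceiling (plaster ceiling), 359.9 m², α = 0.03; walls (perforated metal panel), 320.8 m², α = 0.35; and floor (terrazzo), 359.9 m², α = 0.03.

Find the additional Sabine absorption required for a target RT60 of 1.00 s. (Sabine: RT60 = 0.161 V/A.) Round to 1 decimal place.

Summing Sᵢαᵢ: 0.585 + 10.797 + 112.280 + 10.797 → A₁ = 134.459 sabins.
V = 1403.61 m³. Required absorption A₂ = 0.161 × 1403.61 / 1.00 = 225.981 sabins.
ΔA = A₂ − A₁ = 225.981 − 134.459 = 91.5 sabins.

91.5 sabins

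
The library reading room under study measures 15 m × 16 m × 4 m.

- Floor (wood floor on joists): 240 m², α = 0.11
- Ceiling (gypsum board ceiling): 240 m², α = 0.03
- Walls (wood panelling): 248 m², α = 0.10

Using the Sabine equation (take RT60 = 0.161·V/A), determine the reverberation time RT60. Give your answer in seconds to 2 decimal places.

A = Σ Sᵢαᵢ = 240·0.11 + 240·0.03 + 248·0.10 = 58.400 sabins.
V = 15·16·4 = 960 m³.
T = 0.161 V/A = 0.161·960/58.400 = 2.65 s.

2.65 s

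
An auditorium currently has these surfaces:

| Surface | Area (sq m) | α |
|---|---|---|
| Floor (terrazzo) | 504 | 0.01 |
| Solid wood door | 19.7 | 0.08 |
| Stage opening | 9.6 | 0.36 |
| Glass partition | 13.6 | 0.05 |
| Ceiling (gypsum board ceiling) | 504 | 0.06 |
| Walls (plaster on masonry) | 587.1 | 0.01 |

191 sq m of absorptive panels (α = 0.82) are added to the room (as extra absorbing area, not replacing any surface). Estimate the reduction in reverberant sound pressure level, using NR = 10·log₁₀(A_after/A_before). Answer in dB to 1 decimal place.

Equivalent absorption area: A_before = 504*0.01 + 19.7*0.08 + 9.6*0.36 + 13.6*0.05 + 504*0.06 + 587.1*0.01 = 46.863 sq m.
Treatment contributes 191·0.82 = 156.620 sabins.
A_after = 46.863 + 156.620 = 203.483 sabins.
Reduction = 10 log₁₀(A_after/A_before) = 10 log₁₀(4.3421) = 6.4 dB.

6.4 dB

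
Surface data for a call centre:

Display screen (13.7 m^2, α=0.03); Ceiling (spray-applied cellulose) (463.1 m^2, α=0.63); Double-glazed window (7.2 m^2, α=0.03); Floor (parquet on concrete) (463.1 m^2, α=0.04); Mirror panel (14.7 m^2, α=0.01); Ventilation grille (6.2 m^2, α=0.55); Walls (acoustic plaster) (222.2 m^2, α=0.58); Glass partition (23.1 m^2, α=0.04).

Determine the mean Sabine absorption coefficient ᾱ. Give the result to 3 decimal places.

Total surface area S = 1213.3 m^2.
Σ(Sᵢαᵢ) = 13.7·0.03 + 463.1·0.63 + 7.2·0.03 + 463.1·0.04 + 14.7·0.01 + 6.2·0.55 + 222.2·0.58 + 23.1·0.04 = 444.261.
ᾱ = 444.261 / 1213.3 = 0.366.

0.366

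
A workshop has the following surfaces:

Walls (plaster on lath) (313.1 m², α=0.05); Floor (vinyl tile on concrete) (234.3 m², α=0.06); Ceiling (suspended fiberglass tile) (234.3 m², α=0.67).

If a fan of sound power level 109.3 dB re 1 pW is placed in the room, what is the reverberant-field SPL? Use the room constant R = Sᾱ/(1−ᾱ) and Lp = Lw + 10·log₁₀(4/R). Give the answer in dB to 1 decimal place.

Σ(Sᵢαᵢ) = 313.1×0.05 + 234.3×0.06 + 234.3×0.67 = 186.694; total area S = 781.7 m².
ᾱ = 186.694/781.7 = 0.2388; R = Sᾱ/(1−ᾱ) = 186.694/(1−0.2388) = 245.263 m².
Lp = Lw + 10 log₁₀(4/R) = 109.3 -17.88 = 91.4 dB.

91.4 dB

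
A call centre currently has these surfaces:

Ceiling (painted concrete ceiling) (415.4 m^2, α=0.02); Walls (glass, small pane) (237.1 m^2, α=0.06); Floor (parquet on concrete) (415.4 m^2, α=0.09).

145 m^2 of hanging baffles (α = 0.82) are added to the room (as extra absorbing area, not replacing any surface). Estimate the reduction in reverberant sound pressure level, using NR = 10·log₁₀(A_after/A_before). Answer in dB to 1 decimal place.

A_before = Σ Sᵢαᵢ = 415.4·0.02 + 237.1·0.06 + 415.4·0.09 = 59.920 sabins.
Treatment contributes 145·0.82 = 118.900 sabins.
New total A_after = 178.820 sabins.
NR = 10·log₁₀(178.820/59.920) = 4.7 dB.

4.7 dB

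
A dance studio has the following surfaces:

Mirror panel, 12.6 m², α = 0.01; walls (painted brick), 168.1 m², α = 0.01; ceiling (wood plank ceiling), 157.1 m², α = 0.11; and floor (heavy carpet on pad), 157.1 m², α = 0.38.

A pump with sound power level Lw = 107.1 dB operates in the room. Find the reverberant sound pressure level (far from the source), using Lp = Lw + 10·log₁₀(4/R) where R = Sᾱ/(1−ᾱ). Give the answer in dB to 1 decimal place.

93.4 dB

Σ(Sᵢαᵢ) = 12.6×0.01 + 168.1×0.01 + 157.1×0.11 + 157.1×0.38 = 78.786; total area S = 494.9 m².
ᾱ = 0.1592, so room constant R = A/(1−ᾱ) = 93.704 m².
Lp = 107.1 + 10·log₁₀(4/93.704) = 107.1 + (-13.70) = 93.4 dB.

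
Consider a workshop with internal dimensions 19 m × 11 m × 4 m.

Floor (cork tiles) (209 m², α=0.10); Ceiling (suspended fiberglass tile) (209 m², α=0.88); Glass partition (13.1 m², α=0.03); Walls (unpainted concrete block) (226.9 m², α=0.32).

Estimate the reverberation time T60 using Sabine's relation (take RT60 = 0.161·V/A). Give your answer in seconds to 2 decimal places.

0.48 s

A = Σ Sᵢαᵢ = 209·0.10 + 209·0.88 + 13.1·0.03 + 226.9·0.32 = 277.821 sabins.
Volume V = 19 × 11 × 4 = 836 m³.
Sabine: RT60 = 0.161 × 836 / 277.821 = 0.48 s.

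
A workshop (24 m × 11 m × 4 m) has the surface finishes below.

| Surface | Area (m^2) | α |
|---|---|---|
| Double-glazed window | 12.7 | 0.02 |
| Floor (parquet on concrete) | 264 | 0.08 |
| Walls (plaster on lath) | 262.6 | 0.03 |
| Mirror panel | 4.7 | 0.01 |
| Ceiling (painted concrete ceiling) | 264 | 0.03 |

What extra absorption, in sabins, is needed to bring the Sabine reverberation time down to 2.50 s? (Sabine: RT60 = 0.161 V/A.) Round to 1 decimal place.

30.8 sabins

Summing Sᵢαᵢ: 0.254 + 21.120 + 7.878 + 0.047 + 7.920 → A₁ = 37.219 sabins.
Target A₂ = 0.161·1056/2.50 = 68.006 sabins (V = 1056 m³).
Additional absorption ΔA = 68.006 − 37.219 = 30.8 sabins.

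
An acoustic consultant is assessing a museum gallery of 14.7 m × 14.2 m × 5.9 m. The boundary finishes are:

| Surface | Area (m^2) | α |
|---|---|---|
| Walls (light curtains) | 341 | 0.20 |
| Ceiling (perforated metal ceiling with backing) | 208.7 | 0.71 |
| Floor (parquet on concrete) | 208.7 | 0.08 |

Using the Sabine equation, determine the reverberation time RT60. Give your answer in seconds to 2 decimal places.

0.85 s

Summing Sᵢαᵢ: 68.200 + 148.177 + 16.696 → A = 233.073 sabins.
Room volume: 1231.566 m³.
T = 0.161 V/A = 0.161·1231.566/233.073 = 0.85 s.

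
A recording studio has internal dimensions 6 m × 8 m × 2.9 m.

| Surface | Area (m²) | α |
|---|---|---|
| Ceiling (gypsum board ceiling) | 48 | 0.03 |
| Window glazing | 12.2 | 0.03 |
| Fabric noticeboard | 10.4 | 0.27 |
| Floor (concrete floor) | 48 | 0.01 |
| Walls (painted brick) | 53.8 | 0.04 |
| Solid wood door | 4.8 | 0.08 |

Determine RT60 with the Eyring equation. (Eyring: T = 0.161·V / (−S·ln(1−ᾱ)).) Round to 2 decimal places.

S = Σ Sᵢ = 177.2 m².
Σ(Sᵢαᵢ) = 48×0.03 + 12.2×0.03 + 10.4×0.27 + 48×0.01 + 53.8×0.04 + 4.8×0.08 = 7.630.
Mean coefficient ᾱ = A/S = 0.0431.
Eyring denominator: −S ln(1−ᾱ) = 7.807.
V = 6 × 8 × 2.9 = 139.2 m³.
RT60 = 0.161 × 139.2 / 7.807 = 2.87 s.

2.87 s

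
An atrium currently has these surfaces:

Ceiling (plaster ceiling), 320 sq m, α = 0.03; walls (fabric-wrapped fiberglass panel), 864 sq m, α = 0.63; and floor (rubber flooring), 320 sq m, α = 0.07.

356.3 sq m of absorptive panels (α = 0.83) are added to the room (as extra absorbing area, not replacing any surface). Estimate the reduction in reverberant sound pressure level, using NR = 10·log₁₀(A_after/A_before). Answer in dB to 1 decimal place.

1.8 dB

Summing Sᵢαᵢ: 9.600 + 544.320 + 22.400 → A_before = 576.320 sabins.
Treatment contributes 356.3·0.83 = 295.729 sabins.
New total A_after = 872.049 sabins.
NR = 10·log₁₀(872.049/576.320) = 1.8 dB.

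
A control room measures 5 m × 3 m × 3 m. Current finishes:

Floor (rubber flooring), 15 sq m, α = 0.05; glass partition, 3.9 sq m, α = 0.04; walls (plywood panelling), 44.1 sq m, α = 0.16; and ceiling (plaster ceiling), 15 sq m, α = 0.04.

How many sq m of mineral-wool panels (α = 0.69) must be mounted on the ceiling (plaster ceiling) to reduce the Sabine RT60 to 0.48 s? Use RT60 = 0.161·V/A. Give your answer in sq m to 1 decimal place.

10.0

Summing Sᵢαᵢ: 0.750 + 0.156 + 7.056 + 0.600 → A₁ = 8.562 sabins.
V = 45 m³. Target absorption A₂ = 0.161 × 45 / 0.48 = 15.094 sabins.
ΔA needed = 15.094 − 8.562 = 6.532 sabins.
Each sq m of panel replacing the ceiling (plaster ceiling) adds (0.69 − 0.04) = 0.65 sabins.
Area = ΔA/Δα = 6.532/0.65 = 10.0 sq m.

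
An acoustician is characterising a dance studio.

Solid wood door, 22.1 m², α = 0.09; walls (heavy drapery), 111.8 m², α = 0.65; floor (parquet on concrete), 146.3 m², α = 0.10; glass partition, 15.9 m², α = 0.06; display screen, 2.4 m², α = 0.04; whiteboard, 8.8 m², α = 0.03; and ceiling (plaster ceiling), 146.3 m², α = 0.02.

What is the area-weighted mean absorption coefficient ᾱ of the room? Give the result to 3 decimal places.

0.206

S = Σ Sᵢ = 22.1 + 111.8 + 146.3 + 15.9 + 2.4 + 8.8 + 146.3 = 453.6 m².
Σ(Sᵢαᵢ) = 22.1·0.09 + 111.8·0.65 + 146.3·0.10 + 15.9·0.06 + 2.4·0.04 + 8.8·0.03 + 146.3·0.02 = 93.529.
ᾱ = 93.529 / 453.6 = 0.206.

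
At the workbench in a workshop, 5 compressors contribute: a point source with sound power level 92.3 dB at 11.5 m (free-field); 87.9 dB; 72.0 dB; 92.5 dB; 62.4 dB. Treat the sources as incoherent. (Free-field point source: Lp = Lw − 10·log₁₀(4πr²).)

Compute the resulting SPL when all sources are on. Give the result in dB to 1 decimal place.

Source at 11.5 m: Lp = 92.3 − 10·log₁₀(4π·11.5²) = 92.3 − 10·log₁₀(1661.903) = 60.1 dB.
Converting to relative power and adding: 10^(60.1/10) + 10^(87.9/10) + 10^(72.0/10) + 10^(92.5/10) + 10^(62.4/10) = 2.413e+09.
Combined level = 10 log₁₀(2.413e+09) = 93.8 dB.

93.8 dB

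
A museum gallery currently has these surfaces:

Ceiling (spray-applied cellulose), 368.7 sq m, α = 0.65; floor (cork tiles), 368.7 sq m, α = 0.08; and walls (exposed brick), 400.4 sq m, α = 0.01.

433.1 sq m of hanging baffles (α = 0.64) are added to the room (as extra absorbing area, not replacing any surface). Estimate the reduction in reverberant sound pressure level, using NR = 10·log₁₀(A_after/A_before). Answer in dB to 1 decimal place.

3.0 dB

Total absorption A_before = 368.7·0.65 + 368.7·0.08 + 400.4·0.01
  = 239.655 + 29.496 + 4.004 = 273.155 sq m sabins.
Added absorption = 433.1 × 0.64 = 277.184 sabins.
New total A_after = 550.339 sabins.
NR = 10·log₁₀(550.339/273.155) = 3.0 dB.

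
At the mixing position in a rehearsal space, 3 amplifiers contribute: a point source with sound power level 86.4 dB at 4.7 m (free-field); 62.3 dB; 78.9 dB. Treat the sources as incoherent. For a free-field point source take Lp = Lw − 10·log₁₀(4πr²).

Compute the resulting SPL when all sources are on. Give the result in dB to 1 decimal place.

79.1 dB

Source at 4.7 m: Lp = 86.4 − 10·log₁₀(4π·4.7²) = 86.4 − 10·log₁₀(277.591) = 62.0 dB.
Converting to relative power and adding: 10^(62.0/10) + 10^(62.3/10) + 10^(78.9/10) = 8.091e+07.
Combined level = 10 log₁₀(8.091e+07) = 79.1 dB.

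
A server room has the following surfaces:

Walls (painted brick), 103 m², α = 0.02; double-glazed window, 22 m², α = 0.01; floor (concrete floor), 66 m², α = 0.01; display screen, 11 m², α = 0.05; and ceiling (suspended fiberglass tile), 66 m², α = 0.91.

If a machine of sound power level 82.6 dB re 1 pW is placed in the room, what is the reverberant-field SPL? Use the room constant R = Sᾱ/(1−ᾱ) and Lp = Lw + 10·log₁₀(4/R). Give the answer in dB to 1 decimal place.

69.4 dB

Σ(Sᵢαᵢ) = 103·0.02 + 22·0.01 + 66·0.01 + 11·0.05 + 66·0.91 = 63.550; total area S = 268.0 m².
ᾱ = 63.550/268.0 = 0.2371; R = Sᾱ/(1−ᾱ) = 63.550/(1−0.2371) = 83.301 m².
Lp = 82.6 + 10·log₁₀(4/83.301) = 82.6 + (-13.19) = 69.4 dB.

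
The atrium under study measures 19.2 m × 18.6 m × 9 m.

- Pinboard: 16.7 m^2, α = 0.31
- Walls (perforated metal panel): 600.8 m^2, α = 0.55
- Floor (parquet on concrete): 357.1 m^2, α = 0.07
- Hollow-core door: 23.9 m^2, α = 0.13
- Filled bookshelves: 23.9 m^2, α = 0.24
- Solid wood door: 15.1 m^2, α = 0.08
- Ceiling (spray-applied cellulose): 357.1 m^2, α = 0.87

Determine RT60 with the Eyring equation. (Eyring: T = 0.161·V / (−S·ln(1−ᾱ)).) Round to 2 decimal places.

Total surface area S = 16.7 + 600.8 + 357.1 + 23.9 + 23.9 + 15.1 + 357.1 = 1394.6 m^2.
Σ(Sᵢαᵢ) = 16.7·0.31 + 600.8·0.55 + 357.1·0.07 + 23.9·0.13 + 23.9·0.24 + 15.1·0.08 + 357.1·0.87 = 681.342.
ᾱ = 681.342 / 1394.6 = 0.4886.
Eyring denominator: −S ln(1−ᾱ) = 935.223.
V = 19.2 × 18.6 × 9 = 3214.08 m³.
RT60 = 0.161 × 3214.08 / 935.223 = 0.55 s.

0.55 s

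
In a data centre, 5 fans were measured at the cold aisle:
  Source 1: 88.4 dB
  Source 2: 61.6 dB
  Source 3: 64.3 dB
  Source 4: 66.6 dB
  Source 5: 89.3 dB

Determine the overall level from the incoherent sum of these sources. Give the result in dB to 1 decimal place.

Σ 10^(Lᵢ/10) = 1.552e+09.
Back to dB: 10·log₁₀ Σ = 91.9 dB.

91.9 dB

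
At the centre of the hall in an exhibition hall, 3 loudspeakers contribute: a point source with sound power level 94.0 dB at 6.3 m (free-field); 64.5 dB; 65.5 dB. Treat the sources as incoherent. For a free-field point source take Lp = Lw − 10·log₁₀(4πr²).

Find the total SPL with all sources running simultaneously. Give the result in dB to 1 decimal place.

70.6 dB

Source at 6.3 m: Lp = 94.0 − 10·log₁₀(4π·6.3²) = 94.0 − 10·log₁₀(498.759) = 67.0 dB.
Σ 10^(Lᵢ/10) = 1.138e+07.
Combined level = 10 log₁₀(1.138e+07) = 70.6 dB.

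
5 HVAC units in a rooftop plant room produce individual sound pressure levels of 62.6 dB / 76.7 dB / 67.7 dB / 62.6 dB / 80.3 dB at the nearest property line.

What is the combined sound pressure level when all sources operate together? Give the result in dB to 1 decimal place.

82.1 dB

Converting to relative power and adding: 10^(62.6/10) + 10^(76.7/10) + 10^(67.7/10) + 10^(62.6/10) + 10^(80.3/10) = 1.635e+08.
Combined level = 10 log₁₀(1.635e+08) = 82.1 dB.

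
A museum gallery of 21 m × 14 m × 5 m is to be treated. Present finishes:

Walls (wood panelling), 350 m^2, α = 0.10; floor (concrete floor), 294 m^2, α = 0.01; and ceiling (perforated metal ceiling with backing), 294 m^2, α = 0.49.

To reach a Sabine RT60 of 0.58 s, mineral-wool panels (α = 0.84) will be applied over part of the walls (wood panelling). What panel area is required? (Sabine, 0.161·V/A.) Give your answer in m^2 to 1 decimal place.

Total absorption A₁ = 350*0.10 + 294*0.01 + 294*0.49
  = 35.000 + 2.940 + 144.060 = 182.000 m^2 sabins.
Required A₂ = 0.161·1470/0.58 = 408.052 sabins.
Absorption to add: 408.052 − 182.000 = 226.052 sabins.
Each m^2 of panel replacing the walls (wood panelling) adds (0.84 − 0.10) = 0.74 sabins.
Panel area = 226.052 / 0.74 = 305.5 m^2.

305.5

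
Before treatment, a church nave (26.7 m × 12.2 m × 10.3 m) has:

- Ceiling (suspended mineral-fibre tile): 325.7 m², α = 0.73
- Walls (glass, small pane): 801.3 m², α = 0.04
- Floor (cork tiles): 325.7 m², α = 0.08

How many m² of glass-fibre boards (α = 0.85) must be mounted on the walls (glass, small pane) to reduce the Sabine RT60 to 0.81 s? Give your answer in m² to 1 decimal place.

458.0

Total absorption A₁ = 325.7·0.73 + 801.3·0.04 + 325.7·0.08
  = 237.761 + 32.052 + 26.056 = 295.869 m² sabins.
Required A₂ = 0.161·3355.122/0.81 = 666.882 sabins.
Absorption to add: 666.882 − 295.869 = 371.013 sabins.
Each m² of panel replacing the walls (glass, small pane) adds (0.85 − 0.04) = 0.81 sabins.
Area = ΔA/Δα = 371.013/0.81 = 458.0 m².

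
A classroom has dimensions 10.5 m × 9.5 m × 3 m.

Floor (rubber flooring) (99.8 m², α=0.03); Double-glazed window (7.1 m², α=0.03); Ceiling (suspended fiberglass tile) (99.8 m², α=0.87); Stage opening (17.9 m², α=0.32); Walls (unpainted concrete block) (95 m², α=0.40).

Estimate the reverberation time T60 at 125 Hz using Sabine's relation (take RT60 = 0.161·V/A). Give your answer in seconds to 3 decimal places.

0.360 s

Summing Sᵢαᵢ: 2.994 + 0.213 + 86.826 + 5.728 + 38.000 → A = 133.761 sabins.
Volume V = 10.5 × 9.5 × 3 = 299.25 m³.
Sabine: RT60 = 0.161 × 299.25 / 133.761 = 0.360 s.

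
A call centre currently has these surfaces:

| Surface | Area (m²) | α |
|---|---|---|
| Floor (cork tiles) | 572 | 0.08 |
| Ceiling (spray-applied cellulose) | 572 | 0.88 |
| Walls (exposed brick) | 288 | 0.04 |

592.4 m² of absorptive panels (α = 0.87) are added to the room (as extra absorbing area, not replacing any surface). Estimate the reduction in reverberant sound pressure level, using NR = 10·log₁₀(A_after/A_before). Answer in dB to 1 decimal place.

2.8 dB

A_before = Σ Sᵢαᵢ = 572×0.08 + 572×0.88 + 288×0.04 = 560.640 sabins.
Treatment contributes 592.4·0.87 = 515.388 sabins.
New total A_after = 1076.028 sabins.
Reduction = 10 log₁₀(A_after/A_before) = 10 log₁₀(1.9193) = 2.8 dB.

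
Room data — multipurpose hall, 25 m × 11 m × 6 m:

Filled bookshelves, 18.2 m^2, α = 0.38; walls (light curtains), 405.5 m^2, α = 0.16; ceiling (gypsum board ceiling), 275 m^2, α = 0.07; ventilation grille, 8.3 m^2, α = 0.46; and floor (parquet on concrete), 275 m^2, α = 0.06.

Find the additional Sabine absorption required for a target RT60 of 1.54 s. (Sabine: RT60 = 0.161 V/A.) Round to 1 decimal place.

61.1 sabins

Summing Sᵢαᵢ: 6.916 + 64.880 + 19.250 + 3.818 + 16.500 → A₁ = 111.364 sabins.
V = 1650 m³. Required absorption A₂ = 0.161 × 1650 / 1.54 = 172.500 sabins.
ΔA = A₂ − A₁ = 172.500 − 111.364 = 61.1 sabins.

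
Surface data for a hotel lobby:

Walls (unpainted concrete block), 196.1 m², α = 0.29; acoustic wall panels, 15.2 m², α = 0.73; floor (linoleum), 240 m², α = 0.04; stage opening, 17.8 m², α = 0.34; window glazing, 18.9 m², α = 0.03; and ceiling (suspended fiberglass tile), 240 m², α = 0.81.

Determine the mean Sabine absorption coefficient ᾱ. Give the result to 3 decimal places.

0.383

S = Σ Sᵢ = 196.1 + 15.2 + 240 + 17.8 + 18.9 + 240 = 728.0 m².
A = 196.1×0.29 + 15.2×0.73 + 240×0.04 + 17.8×0.34 + 18.9×0.03 + 240×0.81 = 278.584 sabins.
ᾱ = 278.584 / 728.0 = 0.383.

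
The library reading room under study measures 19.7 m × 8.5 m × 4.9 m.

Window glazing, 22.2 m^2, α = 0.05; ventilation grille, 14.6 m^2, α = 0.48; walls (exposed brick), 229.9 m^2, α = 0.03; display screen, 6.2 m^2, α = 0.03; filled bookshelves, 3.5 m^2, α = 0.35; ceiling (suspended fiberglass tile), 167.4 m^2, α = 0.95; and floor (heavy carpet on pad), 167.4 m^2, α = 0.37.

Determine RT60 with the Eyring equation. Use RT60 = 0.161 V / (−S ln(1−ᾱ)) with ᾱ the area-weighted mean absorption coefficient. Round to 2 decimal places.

0.44 s

S = Σ Sᵢ = 611.2 m^2.
Σ(Sᵢαᵢ) = 22.2×0.05 + 14.6×0.48 + 229.9×0.03 + 6.2×0.03 + 3.5×0.35 + 167.4×0.95 + 167.4×0.37 = 237.394.
ᾱ = 237.394 / 611.2 = 0.3884.
−S·ln(1−ᾱ) = −611.2 × ln(1 − 0.3884) = 300.513.
V = 19.7 × 8.5 × 4.9 = 820.505 m³.
RT60 = 0.161 × 820.505 / 300.513 = 0.44 s.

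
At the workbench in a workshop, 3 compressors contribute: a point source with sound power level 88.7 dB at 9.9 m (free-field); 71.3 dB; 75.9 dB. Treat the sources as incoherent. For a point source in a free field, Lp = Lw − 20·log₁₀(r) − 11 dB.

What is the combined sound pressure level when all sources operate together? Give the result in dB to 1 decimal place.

77.2 dB

Source at 9.9 m: Lp = 88.7 − 20·log₁₀(9.9) − 11 = 57.8 dB.
Sum in the linear (power) domain: Σ 10^(Lᵢ/10) = 10^(57.8/10) + 10^(71.3/10) + 10^(75.9/10) = 5.3e+07.
Combined level = 10 log₁₀(5.3e+07) = 77.2 dB.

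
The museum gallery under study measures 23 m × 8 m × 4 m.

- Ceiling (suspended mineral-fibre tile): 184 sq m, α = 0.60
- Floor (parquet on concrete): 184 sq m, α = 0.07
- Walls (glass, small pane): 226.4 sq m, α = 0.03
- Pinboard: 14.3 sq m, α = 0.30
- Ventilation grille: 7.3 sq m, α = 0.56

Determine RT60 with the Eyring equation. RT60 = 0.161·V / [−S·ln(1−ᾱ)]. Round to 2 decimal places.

S = Σ Sᵢ = 616.0 sq m.
Absorption A = 184×0.60 + 184×0.07 + 226.4×0.03 + 14.3×0.30 + 7.3×0.56 = 138.450 sabins.
Mean coefficient ᾱ = A/S = 0.2248.
Eyring denominator: −S ln(1−ᾱ) = 156.855.
V = 23 × 8 × 4 = 736 m³.
RT60 = 0.161 × 736 / 156.855 = 0.76 s.

0.76 seconds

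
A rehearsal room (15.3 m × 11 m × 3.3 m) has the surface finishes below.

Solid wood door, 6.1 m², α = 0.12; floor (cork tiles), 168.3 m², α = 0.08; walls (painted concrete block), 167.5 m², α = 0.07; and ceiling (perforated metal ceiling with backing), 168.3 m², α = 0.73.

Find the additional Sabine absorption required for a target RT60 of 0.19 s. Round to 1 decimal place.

A₁ = Σ Sᵢαᵢ = 6.1·0.12 + 168.3·0.08 + 167.5·0.07 + 168.3·0.73 = 148.780 sabins.
Target A₂ = 0.161·555.39/0.19 = 470.620 sabins (V = 555.39 m³).
Additional absorption ΔA = 470.620 − 148.780 = 321.8 sabins.

321.8 sabins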